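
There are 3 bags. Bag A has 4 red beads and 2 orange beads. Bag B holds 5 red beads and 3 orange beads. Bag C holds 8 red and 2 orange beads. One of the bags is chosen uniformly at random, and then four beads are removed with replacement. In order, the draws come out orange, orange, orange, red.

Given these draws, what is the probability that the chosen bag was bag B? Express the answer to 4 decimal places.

Under each hypothesis, the probability of the observed sequence is: P(data | bag A) = (2/6)(2/6)(2/6)(4/6) = 0.024691; P(data | bag B) = (3/8)(3/8)(3/8)(5/8) = 0.032959; P(data | bag C) = (2/10)(2/10)(2/10)(8/10) = 0.0064.
Multiplying each by its prior: 1/3 · 0.024691 = 0.0082305, 1/3 · 0.032959 = 0.010986, 1/3 · 0.0064 = 0.0021333; these sum to 0.02135.
Hence P(bag B | data) = (0.010986) / (0.02135) = 0.51458.

0.5146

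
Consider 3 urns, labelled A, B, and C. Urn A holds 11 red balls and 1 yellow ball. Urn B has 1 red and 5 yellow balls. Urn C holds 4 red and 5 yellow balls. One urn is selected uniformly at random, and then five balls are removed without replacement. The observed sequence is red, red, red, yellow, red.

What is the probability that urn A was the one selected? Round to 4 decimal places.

Under each hypothesis, the probability of the observed sequence is: P(data | urn A) = (11/12)(10/11)(9/10)(1/9)(8/8) = 1/12; P(data | urn B) = (1/6)(0/5) = 0; P(data | urn C) = (4/9)(3/8)(2/7)(5/6)(1/5) = 1/126.
The prior-weighted likelihoods are 1/3 · 1/12 = 1/36, 1/3 · 0 = 0, 1/3 · 1/126 = 1/378; these sum to 23/756.
Therefore the posterior P(urn A | data) = (1/36) / (23/756) = 21/23.

0.9130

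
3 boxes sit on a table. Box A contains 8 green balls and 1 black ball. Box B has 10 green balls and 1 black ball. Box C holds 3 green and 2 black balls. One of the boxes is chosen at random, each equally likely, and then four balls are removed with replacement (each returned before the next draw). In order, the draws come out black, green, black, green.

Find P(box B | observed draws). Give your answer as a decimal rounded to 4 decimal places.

Compute the likelihood of the observed sequence for each case: P(data | box A) = (1/9)(8/9)(1/9)(8/9) = 0.0097546; P(data | box B) = (1/11)(10/11)(1/11)(10/11) = 0.0068301; P(data | box C) = (2/5)(3/5)(2/5)(3/5) = 0.0576.
Weighting by the prior gives 1/3 · 0.0097546 = 0.0032515, 1/3 · 0.0068301 = 0.0022767, 1/3 · 0.0576 = 0.0192; summing to 0.024728.
So P(box B | data) = (0.0022767) / (0.024728) = 0.092069.

0.0921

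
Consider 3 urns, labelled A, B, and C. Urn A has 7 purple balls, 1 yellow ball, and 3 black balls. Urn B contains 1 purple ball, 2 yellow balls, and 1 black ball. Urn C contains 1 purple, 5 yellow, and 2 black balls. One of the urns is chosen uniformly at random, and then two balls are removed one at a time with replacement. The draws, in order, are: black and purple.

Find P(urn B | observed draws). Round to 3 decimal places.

For each hypothesis, P(data | H) works out to: P(data | urn A) = (3/11)(7/11) = 0.17355; P(data | urn B) = (1/4)(1/4) = 0.0625; P(data | urn C) = (2/8)(1/8) = 0.03125.
The prior-weighted likelihoods are 1/3 · 0.17355 = 0.057851, 1/3 · 0.0625 = 0.020833, 1/3 · 0.03125 = 0.010417; summing to 0.089101.
Therefore the posterior P(urn B | data) = (0.020833) / (0.089101) = 0.23382.

0.234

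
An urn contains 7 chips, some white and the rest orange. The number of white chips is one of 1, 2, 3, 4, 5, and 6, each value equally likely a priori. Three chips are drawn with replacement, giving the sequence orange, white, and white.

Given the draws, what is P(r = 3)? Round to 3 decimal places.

Under each hypothesis, the probability of the observed sequence is: P(data | r = 1) = (6/7)(1/7)(1/7) = 0.017493; P(data | r = 2) = (5/7)(2/7)(2/7) = 0.058309; P(data | r = 3) = (4/7)(3/7)(3/7) = 0.10496; P(data | r = 4) = (3/7)(4/7)(4/7) = 0.13994; P(data | r = 5) = (2/7)(5/7)(5/7) = 0.14577; P(data | r = 6) = (1/7)(6/7)(6/7) = 0.10496.
Weighting by the prior gives 1/6 · 0.017493 = 0.0029155, 1/6 · 0.058309 = 0.0097182, 1/6 · 0.10496 = 0.017493, 1/6 · 0.13994 = 0.023324, 1/6 · 0.14577 = 0.024295, 1/6 · 0.10496 = 0.017493; with total 0.095238.
Therefore the posterior P(r = 3 | data) = (0.017493) / (0.095238) = 0.18367.

0.184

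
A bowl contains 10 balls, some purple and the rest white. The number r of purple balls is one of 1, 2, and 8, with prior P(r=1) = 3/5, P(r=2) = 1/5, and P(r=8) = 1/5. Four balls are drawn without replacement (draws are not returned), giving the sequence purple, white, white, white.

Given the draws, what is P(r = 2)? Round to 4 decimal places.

The likelihood of the observed sequence under each hypothesis: P(data | r = 1) = (1/10)(9/9)(8/8)(7/7) = 1/10; P(data | r = 2) = (2/10)(8/9)(7/8)(6/7) = 2/15; P(data | r = 8) = (8/10)(2/9)(1/8)(0/7) = 0.
The prior-weighted likelihoods are 3/5 · 1/10 = 3/50, 1/5 · 2/15 = 2/75, 1/5 · 0 = 0; with total 13/150.
By Bayes' rule, P(r = 2 | data) = (2/75) / (13/150) = 4/13.

0.3077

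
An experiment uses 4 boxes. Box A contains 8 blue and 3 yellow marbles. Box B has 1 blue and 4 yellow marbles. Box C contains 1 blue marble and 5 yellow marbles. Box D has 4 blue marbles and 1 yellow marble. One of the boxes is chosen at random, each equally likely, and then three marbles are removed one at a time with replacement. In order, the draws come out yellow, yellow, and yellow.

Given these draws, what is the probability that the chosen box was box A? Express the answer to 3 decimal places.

Under each hypothesis, the probability of the observed sequence is: P(data | box A) = (3/11)(3/11)(3/11) = 0.020285; P(data | box B) = (4/5)(4/5)(4/5) = 0.512; P(data | box C) = (5/6)(5/6)(5/6) = 0.5787; P(data | box D) = (1/5)(1/5)(1/5) = 0.008.
Weighting by the prior gives 1/4 · 0.020285 = 0.0050714, 1/4 · 0.512 = 0.128, 1/4 · 0.5787 = 0.14468, 1/4 · 0.008 = 0.002; these sum to 0.27975.
By Bayes' rule, P(box A | data) = (0.0050714) / (0.27975) = 0.018128.

0.018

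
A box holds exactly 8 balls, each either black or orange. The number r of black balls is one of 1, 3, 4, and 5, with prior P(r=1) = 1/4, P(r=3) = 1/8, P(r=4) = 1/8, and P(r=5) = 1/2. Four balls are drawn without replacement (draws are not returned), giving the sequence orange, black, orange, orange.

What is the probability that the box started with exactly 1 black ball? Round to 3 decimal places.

0.515

For each hypothesis, P(data | H) works out to: P(data | r = 1) = (7/8)(1/7)(6/6)(5/5) = 1/8; P(data | r = 3) = (5/8)(3/7)(4/6)(3/5) = 3/28; P(data | r = 4) = (4/8)(4/7)(3/6)(2/5) = 2/35; P(data | r = 5) = (3/8)(5/7)(2/6)(1/5) = 1/56.
The prior-weighted likelihoods are 1/4 · 1/8 = 1/32, 1/8 · 3/28 = 3/224, 1/8 · 2/35 = 1/140, 1/2 · 1/56 = 1/112; these sum to 17/280.
Therefore the posterior P(r = 1 | data) = (1/32) / (17/280) = 35/68.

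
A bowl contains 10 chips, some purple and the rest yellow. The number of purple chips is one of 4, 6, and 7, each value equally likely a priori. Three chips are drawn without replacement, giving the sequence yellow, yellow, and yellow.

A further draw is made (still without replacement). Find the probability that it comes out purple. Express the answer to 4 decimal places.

0.6343

The likelihood of the observed sequence under each hypothesis: P(data | r = 4) = (6/10)(5/9)(4/8) = 1/6; P(data | r = 6) = (4/10)(3/9)(2/8) = 1/30; P(data | r = 7) = (3/10)(2/9)(1/8) = 1/120.
Multiplying each by its prior: 1/3 · 1/6 = 1/18, 1/3 · 1/30 = 1/90, 1/3 · 1/120 = 1/360; these sum to 5/72.
Normalising, the posterior is P(r = 4 | data) = 4/5, P(r = 6 | data) = 4/25, P(r = 7 | data) = 1/25.
The predictive probability is P(purple next | data) = (4/7)(4/5) + (6/7)(4/25) + (1)(1/25) = 111/175.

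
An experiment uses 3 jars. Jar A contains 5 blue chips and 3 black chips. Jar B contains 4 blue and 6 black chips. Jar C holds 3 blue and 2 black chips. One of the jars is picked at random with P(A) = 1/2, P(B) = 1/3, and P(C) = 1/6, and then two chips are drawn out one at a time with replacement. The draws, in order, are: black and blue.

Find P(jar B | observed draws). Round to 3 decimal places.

The likelihood of the observed sequence under each hypothesis: P(data | jar A) = (3/8)(5/8) = 0.23438; P(data | jar B) = (6/10)(4/10) = 0.24; P(data | jar C) = (2/5)(3/5) = 0.24.
The prior-weighted likelihoods are 1/2 · 0.23438 = 0.11719, 1/3 · 0.24 = 0.08, 1/6 · 0.24 = 0.04; these sum to 0.23719.
So P(jar B | data) = (0.08) / (0.23719) = 0.33729.

0.337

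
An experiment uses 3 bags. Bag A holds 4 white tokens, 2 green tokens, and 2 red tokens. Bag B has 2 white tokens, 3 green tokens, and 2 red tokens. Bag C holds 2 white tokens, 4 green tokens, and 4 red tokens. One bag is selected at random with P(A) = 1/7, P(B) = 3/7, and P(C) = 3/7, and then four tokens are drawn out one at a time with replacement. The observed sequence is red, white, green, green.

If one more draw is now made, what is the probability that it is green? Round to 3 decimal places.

0.401

The likelihood of the observed sequence under each hypothesis: P(data | bag A) = (2/8)(4/8)(2/8)(2/8) = 0.0078125; P(data | bag B) = (2/7)(2/7)(3/7)(3/7) = 0.014994; P(data | bag C) = (4/10)(2/10)(4/10)(4/10) = 0.0128.
Multiplying each by its prior: 1/7 · 0.0078125 = 0.0011161, 3/7 · 0.014994 = 0.0064259, 3/7 · 0.0128 = 0.0054857; summing to 0.013028.
The posterior is then P(bag A | data) = 0.085669, P(bag B | data) = 0.49325, P(bag C | data) = 0.42108.
The predictive probability is P(green next | data) = (1/4)(0.085669) + (3/7)(0.49325) + (2/5)(0.42108) = 0.40124.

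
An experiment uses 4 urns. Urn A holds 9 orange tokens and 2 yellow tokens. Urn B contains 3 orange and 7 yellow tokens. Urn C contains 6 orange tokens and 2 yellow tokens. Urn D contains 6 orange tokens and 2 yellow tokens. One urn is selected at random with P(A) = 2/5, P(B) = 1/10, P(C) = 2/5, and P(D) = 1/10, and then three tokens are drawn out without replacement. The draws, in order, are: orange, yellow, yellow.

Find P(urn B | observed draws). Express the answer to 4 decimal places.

0.4105

The likelihood of the observed sequence under each hypothesis: P(data | urn A) = (9/11)(2/10)(1/9) = 0.018182; P(data | urn B) = (3/10)(7/9)(6/8) = 0.175; P(data | urn C) = (6/8)(2/7)(1/6) = 0.035714; P(data | urn D) = (6/8)(2/7)(1/6) = 0.035714.
Weighting by the prior gives 2/5 · 0.018182 = 0.0072727, 1/10 · 0.175 = 0.0175, 2/5 · 0.035714 = 0.014286, 1/10 · 0.035714 = 0.0035714; with total 0.04263.
By Bayes' rule, P(urn B | data) = (0.0175) / (0.04263) = 0.41051.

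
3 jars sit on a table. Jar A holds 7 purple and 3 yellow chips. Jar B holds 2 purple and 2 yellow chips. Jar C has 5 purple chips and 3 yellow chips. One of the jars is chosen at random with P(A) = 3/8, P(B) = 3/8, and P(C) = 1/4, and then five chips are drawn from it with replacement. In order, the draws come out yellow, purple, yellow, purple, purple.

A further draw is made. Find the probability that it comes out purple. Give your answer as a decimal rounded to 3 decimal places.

0.606

Under each hypothesis, the probability of the observed sequence is: P(data | jar A) = (3/10)(7/10)(3/10)(7/10)(7/10) = 0.03087; P(data | jar B) = (2/4)(2/4)(2/4)(2/4)(2/4) = 0.03125; P(data | jar C) = (3/8)(5/8)(3/8)(5/8)(5/8) = 0.034332.
Weighting by the prior gives 3/8 · 0.03087 = 0.011576, 3/8 · 0.03125 = 0.011719, 1/4 · 0.034332 = 0.0085831; with total 0.031878.
The posterior is then P(jar A | data) = 0.36314, P(jar B | data) = 0.36761, P(jar C | data) = 0.26925.
Averaging over the posterior, P(purple next | data) = (7/10)(0.36314) + (1/2)(0.36761) + (5/8)(0.26925) = 0.60628.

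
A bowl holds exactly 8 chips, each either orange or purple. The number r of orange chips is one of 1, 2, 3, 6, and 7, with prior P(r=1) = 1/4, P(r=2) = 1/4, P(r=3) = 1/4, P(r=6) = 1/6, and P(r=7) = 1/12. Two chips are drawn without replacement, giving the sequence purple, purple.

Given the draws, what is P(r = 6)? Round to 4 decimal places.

0.0143

Under each hypothesis, the probability of the observed sequence is: P(data | r = 1) = (7/8)(6/7) = 3/4; P(data | r = 2) = (6/8)(5/7) = 15/28; P(data | r = 3) = (5/8)(4/7) = 5/14; P(data | r = 6) = (2/8)(1/7) = 1/28; P(data | r = 7) = (1/8)(0/7) = 0.
The prior-weighted likelihoods are 1/4 · 3/4 = 3/16, 1/4 · 15/28 = 15/112, 1/4 · 5/14 = 5/56, 1/6 · 1/28 = 1/168, 1/12 · 0 = 0; with total 5/12.
By Bayes' rule, P(r = 6 | data) = (1/168) / (5/12) = 1/70.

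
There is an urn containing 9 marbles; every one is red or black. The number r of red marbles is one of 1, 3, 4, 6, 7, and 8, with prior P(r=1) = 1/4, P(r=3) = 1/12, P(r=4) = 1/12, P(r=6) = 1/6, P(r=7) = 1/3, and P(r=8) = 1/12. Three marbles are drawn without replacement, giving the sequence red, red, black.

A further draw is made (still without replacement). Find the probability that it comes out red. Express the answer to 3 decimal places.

Under each hypothesis, the probability of the observed sequence is: P(data | r = 1) = (1/9)(0/8) = 0; P(data | r = 3) = (3/9)(2/8)(6/7) = 0.071429; P(data | r = 4) = (4/9)(3/8)(5/7) = 0.11905; P(data | r = 6) = (6/9)(5/8)(3/7) = 0.17857; P(data | r = 7) = (7/9)(6/8)(2/7) = 0.16667; P(data | r = 8) = (8/9)(7/8)(1/7) = 0.11111.
The prior-weighted likelihoods are 1/4 · 0 = 0, 1/12 · 0.071429 = 0.0059524, 1/12 · 0.11905 = 0.0099206, 1/6 · 0.17857 = 0.029762, 1/3 · 0.16667 = 0.055556, 1/12 · 0.11111 = 0.0092593; with total 0.11045.
Normalising, the posterior is P(r = 1 | data) = 0, P(r = 3 | data) = 0.053892, P(r = 4 | data) = 0.08982, P(r = 6 | data) = 0.26946, P(r = 7 | data) = 0.50299, P(r = 8 | data) = 0.083832.
Averaging over the posterior, P(red next | data) = (1/6)(0.053892) + (1/3)(0.08982) + (2/3)(0.26946) + (5/6)(0.50299) + (1)(0.083832) = 0.72156.

0.722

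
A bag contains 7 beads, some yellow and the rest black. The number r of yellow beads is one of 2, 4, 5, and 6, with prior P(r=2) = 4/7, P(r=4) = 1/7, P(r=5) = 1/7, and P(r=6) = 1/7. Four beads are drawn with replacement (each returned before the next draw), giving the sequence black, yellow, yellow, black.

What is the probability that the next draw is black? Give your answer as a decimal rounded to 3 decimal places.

0.561

Compute the likelihood of the observed sequence for each case: P(data | r = 2) = (5/7)(2/7)(2/7)(5/7) = 0.041649; P(data | r = 4) = (3/7)(4/7)(4/7)(3/7) = 0.059975; P(data | r = 5) = (2/7)(5/7)(5/7)(2/7) = 0.041649; P(data | r = 6) = (1/7)(6/7)(6/7)(1/7) = 0.014994.
Weighting by the prior gives 4/7 · 0.041649 = 0.0238, 1/7 · 0.059975 = 0.0085679, 1/7 · 0.041649 = 0.0059499, 1/7 · 0.014994 = 0.002142; these sum to 0.040459.
The posterior is then P(r = 2 | data) = 0.58824, P(r = 4 | data) = 0.21176, P(r = 5 | data) = 0.14706, P(r = 6 | data) = 0.052941.
The predictive probability is P(black next | data) = (5/7)(0.58824) + (3/7)(0.21176) + (2/7)(0.14706) + (1/7)(0.052941) = 0.5605.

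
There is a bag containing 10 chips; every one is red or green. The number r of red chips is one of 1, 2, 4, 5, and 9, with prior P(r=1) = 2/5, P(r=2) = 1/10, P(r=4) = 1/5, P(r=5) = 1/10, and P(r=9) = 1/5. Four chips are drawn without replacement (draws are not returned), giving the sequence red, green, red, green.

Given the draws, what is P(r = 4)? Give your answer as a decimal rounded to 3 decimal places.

The likelihood of the observed sequence under each hypothesis: P(data | r = 1) = (1/10)(9/9)(0/8) = 0; P(data | r = 2) = (2/10)(8/9)(1/8)(7/7) = 1/45; P(data | r = 4) = (4/10)(6/9)(3/8)(5/7) = 1/14; P(data | r = 5) = (5/10)(5/9)(4/8)(4/7) = 5/63; P(data | r = 9) = (9/10)(1/9)(8/8)(0/7) = 0.
The prior-weighted likelihoods are 2/5 · 0 = 0, 1/10 · 1/45 = 1/450, 1/5 · 1/14 = 1/70, 1/10 · 5/63 = 1/126, 1/5 · 0 = 0; summing to 11/450.
By Bayes' rule, P(r = 4 | data) = (1/70) / (11/450) = 45/77.

0.584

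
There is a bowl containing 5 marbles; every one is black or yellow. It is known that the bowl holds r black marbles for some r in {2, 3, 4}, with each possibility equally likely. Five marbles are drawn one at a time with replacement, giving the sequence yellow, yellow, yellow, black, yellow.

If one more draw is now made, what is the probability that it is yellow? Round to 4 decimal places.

For each hypothesis, P(data | H) works out to: P(data | r = 2) = (3/5)(3/5)(3/5)(2/5)(3/5) = 0.05184; P(data | r = 3) = (2/5)(2/5)(2/5)(3/5)(2/5) = 0.01536; P(data | r = 4) = (1/5)(1/5)(1/5)(4/5)(1/5) = 0.00128.
Multiplying each by its prior: 1/3 · 0.05184 = 0.01728, 1/3 · 0.01536 = 0.00512, 1/3 · 0.00128 = 0.00042667; these sum to 0.022827.
Normalising, the posterior is P(r = 2 | data) = 0.75701, P(r = 3 | data) = 0.2243, P(r = 4 | data) = 0.018692.
So P(yellow next | data) = Σ P(yellow next | H) P(H | data) = (3/5)(0.75701) + (2/5)(0.2243) + (1/5)(0.018692) = 0.54766.

0.5477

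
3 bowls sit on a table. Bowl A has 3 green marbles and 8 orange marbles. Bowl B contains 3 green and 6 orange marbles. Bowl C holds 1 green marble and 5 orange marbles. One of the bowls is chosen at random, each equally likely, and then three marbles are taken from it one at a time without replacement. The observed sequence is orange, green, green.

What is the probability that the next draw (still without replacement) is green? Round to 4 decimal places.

The likelihood of the observed sequence under each hypothesis: P(data | bowl A) = (8/11)(3/10)(2/9) = 0.048485; P(data | bowl B) = (6/9)(3/8)(2/7) = 0.071429; P(data | bowl C) = (5/6)(1/5)(0/4) = 0.
Weighting by the prior gives 1/3 · 0.048485 = 0.016162, 1/3 · 0.071429 = 0.02381, 1/3 · 0 = 0; these sum to 0.039971.
The posterior is then P(bowl A | data) = 0.40433, P(bowl B | data) = 0.59567, P(bowl C | data) = 0.
Averaging over the posterior, P(green next | data) = (1/8)(0.40433) + (1/6)(0.59567) = 0.14982.

0.1498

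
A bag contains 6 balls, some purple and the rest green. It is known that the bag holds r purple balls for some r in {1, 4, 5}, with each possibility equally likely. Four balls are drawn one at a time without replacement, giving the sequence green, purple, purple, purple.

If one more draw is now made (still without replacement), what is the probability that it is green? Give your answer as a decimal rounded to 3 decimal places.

0.222

Compute the likelihood of the observed sequence for each case: P(data | r = 1) = (5/6)(1/5)(0/4) = 0; P(data | r = 4) = (2/6)(4/5)(3/4)(2/3) = 2/15; P(data | r = 5) = (1/6)(5/5)(4/4)(3/3) = 1/6.
Weighting by the prior gives 1/3 · 0 = 0, 1/3 · 2/15 = 2/45, 1/3 · 1/6 = 1/18; these sum to 1/10.
Normalising, the posterior is P(r = 1 | data) = 0, P(r = 4 | data) = 4/9, P(r = 5 | data) = 5/9.
Averaging over the posterior, P(green next | data) = (1/2)(4/9) + (0)(5/9) = 2/9.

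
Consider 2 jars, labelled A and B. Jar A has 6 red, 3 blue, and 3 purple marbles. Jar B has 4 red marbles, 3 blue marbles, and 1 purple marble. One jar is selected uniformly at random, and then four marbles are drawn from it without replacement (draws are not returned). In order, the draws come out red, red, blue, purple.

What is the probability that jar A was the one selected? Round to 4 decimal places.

Under each hypothesis, the probability of the observed sequence is: P(data | jar A) = (6/12)(5/11)(3/10)(3/9) = 1/44; P(data | jar B) = (4/8)(3/7)(3/6)(1/5) = 3/140.
Weighting by the prior gives 1/2 · 1/44 = 1/88, 1/2 · 3/140 = 3/280; summing to 17/770.
Hence P(jar A | data) = (1/88) / (17/770) = 35/68.

0.5147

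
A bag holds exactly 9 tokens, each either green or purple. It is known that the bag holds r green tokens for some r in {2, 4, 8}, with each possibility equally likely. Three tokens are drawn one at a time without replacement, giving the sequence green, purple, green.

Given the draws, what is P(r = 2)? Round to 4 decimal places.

0.1077

The likelihood of the observed sequence under each hypothesis: P(data | r = 2) = (2/9)(7/8)(1/7) = 1/36; P(data | r = 4) = (4/9)(5/8)(3/7) = 5/42; P(data | r = 8) = (8/9)(1/8)(7/7) = 1/9.
Weighting by the prior gives 1/3 · 1/36 = 1/108, 1/3 · 5/42 = 5/126, 1/3 · 1/9 = 1/27; with total 65/756.
So P(r = 2 | data) = (1/108) / (65/756) = 7/65.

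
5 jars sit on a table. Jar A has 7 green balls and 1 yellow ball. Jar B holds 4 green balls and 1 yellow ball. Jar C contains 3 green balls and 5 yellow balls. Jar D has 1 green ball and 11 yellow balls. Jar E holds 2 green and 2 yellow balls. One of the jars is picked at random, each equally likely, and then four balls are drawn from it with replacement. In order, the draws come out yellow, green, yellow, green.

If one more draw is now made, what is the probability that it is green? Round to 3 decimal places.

0.518

Under each hypothesis, the probability of the observed sequence is: P(data | jar A) = (1/8)(7/8)(1/8)(7/8) = 0.011963; P(data | jar B) = (1/5)(4/5)(1/5)(4/5) = 0.0256; P(data | jar C) = (5/8)(3/8)(5/8)(3/8) = 0.054932; P(data | jar D) = (11/12)(1/12)(11/12)(1/12) = 0.0058353; P(data | jar E) = (2/4)(2/4)(2/4)(2/4) = 0.0625.
Weighting by the prior gives 1/5 · 0.011963 = 0.0023926, 1/5 · 0.0256 = 0.00512, 1/5 · 0.054932 = 0.010986, 1/5 · 0.0058353 = 0.0011671, 1/5 · 0.0625 = 0.0125; these sum to 0.032166.
Dividing through by the total gives posterior P(jar A | data) = 0.074382, P(jar B | data) = 0.15917, P(jar C | data) = 0.34155, P(jar D | data) = 0.036282, P(jar E | data) = 0.38861.
Averaging over the posterior, P(green next | data) = (7/8)(0.074382) + (4/5)(0.15917) + (3/8)(0.34155) + (1/12)(0.036282) + (1/2)(0.38861) = 0.51783.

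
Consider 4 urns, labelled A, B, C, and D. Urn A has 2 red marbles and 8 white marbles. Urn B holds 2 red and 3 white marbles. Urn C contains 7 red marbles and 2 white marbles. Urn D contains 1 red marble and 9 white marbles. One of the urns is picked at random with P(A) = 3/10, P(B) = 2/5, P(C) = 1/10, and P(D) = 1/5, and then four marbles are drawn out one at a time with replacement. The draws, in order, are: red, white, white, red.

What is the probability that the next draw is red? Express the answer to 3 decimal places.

0.375

Under each hypothesis, the probability of the observed sequence is: P(data | urn A) = (2/10)(8/10)(8/10)(2/10) = 0.0256; P(data | urn B) = (2/5)(3/5)(3/5)(2/5) = 0.0576; P(data | urn C) = (7/9)(2/9)(2/9)(7/9) = 0.029873; P(data | urn D) = (1/10)(9/10)(9/10)(1/10) = 0.0081.
Multiplying each by its prior: 3/10 · 0.0256 = 0.00768, 2/5 · 0.0576 = 0.02304, 1/10 · 0.029873 = 0.0029873, 1/5 · 0.0081 = 0.00162; these sum to 0.035327.
The posterior is then P(urn A | data) = 0.2174, P(urn B | data) = 0.65219, P(urn C | data) = 0.084562, P(urn D | data) = 0.045857.
Averaging over the posterior, P(red next | data) = (1/5)(0.2174) + (2/5)(0.65219) + (7/9)(0.084562) + (1/10)(0.045857) = 0.37471.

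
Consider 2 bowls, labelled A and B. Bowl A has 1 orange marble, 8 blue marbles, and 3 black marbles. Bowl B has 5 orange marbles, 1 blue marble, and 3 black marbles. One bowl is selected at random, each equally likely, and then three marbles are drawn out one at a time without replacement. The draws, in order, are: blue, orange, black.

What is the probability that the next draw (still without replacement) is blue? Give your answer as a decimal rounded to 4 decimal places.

The likelihood of the observed sequence under each hypothesis: P(data | bowl A) = (8/12)(1/11)(3/10) = 0.018182; P(data | bowl B) = (1/9)(5/8)(3/7) = 0.029762.
The prior-weighted likelihoods are 1/2 · 0.018182 = 0.0090909, 1/2 · 0.029762 = 0.014881; with total 0.023972.
Normalising, the posterior is P(bowl A | data) = 0.37923, P(bowl B | data) = 0.62077.
So P(blue next | data) = Σ P(blue next | H) P(H | data) = (7/9)(0.37923) + (0)(0.62077) = 0.29496.

0.2950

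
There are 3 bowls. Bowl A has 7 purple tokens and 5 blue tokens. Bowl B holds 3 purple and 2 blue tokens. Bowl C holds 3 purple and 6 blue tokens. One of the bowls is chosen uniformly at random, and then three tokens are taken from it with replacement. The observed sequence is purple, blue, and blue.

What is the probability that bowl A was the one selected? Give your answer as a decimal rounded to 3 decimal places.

0.293

The likelihood of the observed sequence under each hypothesis: P(data | bowl A) = (7/12)(5/12)(5/12) = 0.10127; P(data | bowl B) = (3/5)(2/5)(2/5) = 0.096; P(data | bowl C) = (3/9)(6/9)(6/9) = 0.14815.
The prior-weighted likelihoods are 1/3 · 0.10127 = 0.033758, 1/3 · 0.096 = 0.032, 1/3 · 0.14815 = 0.049383; summing to 0.11514.
By Bayes' rule, P(bowl A | data) = (0.033758) / (0.11514) = 0.29319.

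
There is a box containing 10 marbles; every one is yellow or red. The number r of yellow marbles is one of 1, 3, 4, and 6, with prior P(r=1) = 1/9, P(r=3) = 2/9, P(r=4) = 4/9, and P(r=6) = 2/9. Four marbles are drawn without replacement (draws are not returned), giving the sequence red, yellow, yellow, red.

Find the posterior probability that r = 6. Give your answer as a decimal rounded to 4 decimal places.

0.2703

Under each hypothesis, the probability of the observed sequence is: P(data | r = 1) = (9/10)(1/9)(0/8) = 0; P(data | r = 3) = (7/10)(3/9)(2/8)(6/7) = 1/20; P(data | r = 4) = (6/10)(4/9)(3/8)(5/7) = 1/14; P(data | r = 6) = (4/10)(6/9)(5/8)(3/7) = 1/14.
Multiplying each by its prior: 1/9 · 0 = 0, 2/9 · 1/20 = 1/90, 4/9 · 1/14 = 2/63, 2/9 · 1/14 = 1/63; these sum to 37/630.
Therefore the posterior P(r = 6 | data) = (1/63) / (37/630) = 10/37.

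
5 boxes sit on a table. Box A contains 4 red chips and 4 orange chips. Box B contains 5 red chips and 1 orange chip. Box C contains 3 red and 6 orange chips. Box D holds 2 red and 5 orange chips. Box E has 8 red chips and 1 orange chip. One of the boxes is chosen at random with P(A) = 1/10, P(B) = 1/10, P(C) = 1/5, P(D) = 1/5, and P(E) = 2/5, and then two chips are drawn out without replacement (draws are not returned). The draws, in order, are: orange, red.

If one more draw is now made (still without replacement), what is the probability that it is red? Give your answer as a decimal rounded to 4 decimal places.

0.5297

For each hypothesis, P(data | H) works out to: P(data | box A) = (4/8)(4/7) = 2/7; P(data | box B) = (1/6)(5/5) = 1/6; P(data | box C) = (6/9)(3/8) = 1/4; P(data | box D) = (5/7)(2/6) = 5/21; P(data | box E) = (1/9)(8/8) = 1/9.
The prior-weighted likelihoods are 1/10 · 2/7 = 1/35, 1/10 · 1/6 = 1/60, 1/5 · 1/4 = 1/20, 1/5 · 5/21 = 1/21, 2/5 · 1/9 = 2/45; these sum to 59/315.
Dividing through by the total gives posterior P(box A | data) = 9/59, P(box B | data) = 21/236, P(box C | data) = 63/236, P(box D | data) = 15/59, P(box E | data) = 14/59.
The predictive probability is P(red next | data) = (1/2)(9/59) + (1)(21/236) + (2/7)(63/236) + (1/5)(15/59) + (1)(14/59) = 125/236.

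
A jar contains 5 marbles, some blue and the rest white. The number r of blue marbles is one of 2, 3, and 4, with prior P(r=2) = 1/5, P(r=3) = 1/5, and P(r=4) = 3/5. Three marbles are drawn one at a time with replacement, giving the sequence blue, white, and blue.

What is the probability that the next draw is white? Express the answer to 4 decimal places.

0.3077

Under each hypothesis, the probability of the observed sequence is: P(data | r = 2) = (2/5)(3/5)(2/5) = 12/125; P(data | r = 3) = (3/5)(2/5)(3/5) = 18/125; P(data | r = 4) = (4/5)(1/5)(4/5) = 16/125.
Weighting by the prior gives 1/5 · 12/125 = 12/625, 1/5 · 18/125 = 18/625, 3/5 · 16/125 = 48/625; with total 78/625.
The posterior is then P(r = 2 | data) = 2/13, P(r = 3 | data) = 3/13, P(r = 4 | data) = 8/13.
The predictive probability is P(white next | data) = (3/5)(2/13) + (2/5)(3/13) + (1/5)(8/13) = 4/13.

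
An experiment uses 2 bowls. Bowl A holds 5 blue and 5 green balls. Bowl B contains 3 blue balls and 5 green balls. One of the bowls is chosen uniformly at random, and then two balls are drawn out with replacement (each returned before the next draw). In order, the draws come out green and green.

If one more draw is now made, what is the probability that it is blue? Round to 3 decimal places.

0.424

The likelihood of the observed sequence under each hypothesis: P(data | bowl A) = (5/10)(5/10) = 1/4; P(data | bowl B) = (5/8)(5/8) = 25/64.
Multiplying each by its prior: 1/2 · 1/4 = 1/8, 1/2 · 25/64 = 25/128; these sum to 41/128.
Dividing through by the total gives posterior P(bowl A | data) = 16/41, P(bowl B | data) = 25/41.
So P(blue next | data) = Σ P(blue next | H) P(H | data) = (1/2)(16/41) + (3/8)(25/41) = 139/328.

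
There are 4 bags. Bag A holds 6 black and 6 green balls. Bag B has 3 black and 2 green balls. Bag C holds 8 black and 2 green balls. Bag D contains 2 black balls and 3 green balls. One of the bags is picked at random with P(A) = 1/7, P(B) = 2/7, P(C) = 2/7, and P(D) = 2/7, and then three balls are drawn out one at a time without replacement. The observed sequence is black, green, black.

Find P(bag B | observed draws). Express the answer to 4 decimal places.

For each hypothesis, P(data | H) works out to: P(data | bag A) = (6/12)(6/11)(5/10) = 0.13636; P(data | bag B) = (3/5)(2/4)(2/3) = 0.2; P(data | bag C) = (8/10)(2/9)(7/8) = 0.15556; P(data | bag D) = (2/5)(3/4)(1/3) = 0.1.
The prior-weighted likelihoods are 1/7 · 0.13636 = 0.019481, 2/7 · 0.2 = 0.057143, 2/7 · 0.15556 = 0.044444, 2/7 · 0.1 = 0.028571; summing to 0.14964.
Therefore the posterior P(bag B | data) = (0.057143) / (0.14964) = 0.38187.

0.3819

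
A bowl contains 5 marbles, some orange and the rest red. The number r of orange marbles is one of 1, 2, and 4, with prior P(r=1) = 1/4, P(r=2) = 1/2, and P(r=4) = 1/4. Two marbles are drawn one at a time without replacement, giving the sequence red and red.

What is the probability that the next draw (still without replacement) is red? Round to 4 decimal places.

0.5000

Compute the likelihood of the observed sequence for each case: P(data | r = 1) = (4/5)(3/4) = 3/5; P(data | r = 2) = (3/5)(2/4) = 3/10; P(data | r = 4) = (1/5)(0/4) = 0.
The prior-weighted likelihoods are 1/4 · 3/5 = 3/20, 1/2 · 3/10 = 3/20, 1/4 · 0 = 0; summing to 3/10.
Dividing through by the total gives posterior P(r = 1 | data) = 1/2, P(r = 2 | data) = 1/2, P(r = 4 | data) = 0.
So P(red next | data) = Σ P(red next | H) P(H | data) = (2/3)(1/2) + (1/3)(1/2) = 1/2.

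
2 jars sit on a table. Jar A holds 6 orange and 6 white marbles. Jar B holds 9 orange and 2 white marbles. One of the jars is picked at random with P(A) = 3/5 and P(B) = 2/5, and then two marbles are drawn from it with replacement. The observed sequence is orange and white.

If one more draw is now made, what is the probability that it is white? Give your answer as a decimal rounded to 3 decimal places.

Compute the likelihood of the observed sequence for each case: P(data | jar A) = (6/12)(6/12) = 0.25; P(data | jar B) = (9/11)(2/11) = 0.14876.
Weighting by the prior gives 3/5 · 0.25 = 0.15, 2/5 · 0.14876 = 0.059504; with total 0.2095.
The posterior is then P(jar A | data) = 0.71598, P(jar B | data) = 0.28402.
So P(white next | data) = Σ P(white next | H) P(H | data) = (1/2)(0.71598) + (2/11)(0.28402) = 0.40963.

0.410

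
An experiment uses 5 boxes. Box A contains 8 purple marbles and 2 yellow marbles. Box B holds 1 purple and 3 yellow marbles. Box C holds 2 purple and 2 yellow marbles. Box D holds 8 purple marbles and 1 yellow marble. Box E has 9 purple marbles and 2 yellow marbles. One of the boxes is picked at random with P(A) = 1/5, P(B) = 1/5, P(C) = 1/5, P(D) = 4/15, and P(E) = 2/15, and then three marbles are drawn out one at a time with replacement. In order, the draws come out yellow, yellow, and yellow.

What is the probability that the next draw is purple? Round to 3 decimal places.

The likelihood of the observed sequence under each hypothesis: P(data | box A) = (2/10)(2/10)(2/10) = 0.008; P(data | box B) = (3/4)(3/4)(3/4) = 0.42188; P(data | box C) = (2/4)(2/4)(2/4) = 0.125; P(data | box D) = (1/9)(1/9)(1/9) = 0.0013717; P(data | box E) = (2/11)(2/11)(2/11) = 0.0060105.
The prior-weighted likelihoods are 1/5 · 0.008 = 0.0016, 1/5 · 0.42188 = 0.084375, 1/5 · 0.125 = 0.025, 4/15 · 0.0013717 = 0.0003658, 2/15 · 0.0060105 = 0.0008014; with total 0.11214.
Normalising, the posterior is P(box A | data) = 0.014268, P(box B | data) = 0.75239, P(box C | data) = 0.22293, P(box D | data) = 0.0032619, P(box E | data) = 0.0071463.
Averaging over the posterior, P(purple next | data) = (4/5)(0.014268) + (1/4)(0.75239) + (1/2)(0.22293) + (8/9)(0.0032619) + (9/11)(0.0071463) = 0.31972.

0.320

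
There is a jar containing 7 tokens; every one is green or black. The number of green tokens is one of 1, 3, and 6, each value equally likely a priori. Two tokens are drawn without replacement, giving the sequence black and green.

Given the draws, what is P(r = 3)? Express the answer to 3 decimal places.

Under each hypothesis, the probability of the observed sequence is: P(data | r = 1) = (6/7)(1/6) = 1/7; P(data | r = 3) = (4/7)(3/6) = 2/7; P(data | r = 6) = (1/7)(6/6) = 1/7.
The prior-weighted likelihoods are 1/3 · 1/7 = 1/21, 1/3 · 2/7 = 2/21, 1/3 · 1/7 = 1/21; these sum to 4/21.
So P(r = 3 | data) = (2/21) / (4/21) = 1/2.

0.500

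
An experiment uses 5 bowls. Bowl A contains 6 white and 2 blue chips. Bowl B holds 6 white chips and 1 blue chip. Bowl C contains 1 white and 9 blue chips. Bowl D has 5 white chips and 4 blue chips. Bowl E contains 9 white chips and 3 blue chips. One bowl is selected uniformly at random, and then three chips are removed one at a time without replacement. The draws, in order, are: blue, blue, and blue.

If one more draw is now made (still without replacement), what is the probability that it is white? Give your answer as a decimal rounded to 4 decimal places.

0.1918

The likelihood of the observed sequence under each hypothesis: P(data | bowl A) = (2/8)(1/7)(0/6) = 0; P(data | bowl B) = (1/7)(0/6) = 0; P(data | bowl C) = (9/10)(8/9)(7/8) = 0.7; P(data | bowl D) = (4/9)(3/8)(2/7) = 0.047619; P(data | bowl E) = (3/12)(2/11)(1/10) = 0.0045455.
Multiplying each by its prior: 1/5 · 0 = 0, 1/5 · 0 = 0, 1/5 · 0.7 = 0.14, 1/5 · 0.047619 = 0.0095238, 1/5 · 0.0045455 = 0.00090909; these sum to 0.15043.
The posterior is then P(bowl A | data) = 0, P(bowl B | data) = 0, P(bowl C | data) = 0.93065, P(bowl D | data) = 0.063309, P(bowl E | data) = 0.0060432.
Averaging over the posterior, P(white next | data) = (1/7)(0.93065) + (5/6)(0.063309) + (1)(0.0060432) = 0.19175.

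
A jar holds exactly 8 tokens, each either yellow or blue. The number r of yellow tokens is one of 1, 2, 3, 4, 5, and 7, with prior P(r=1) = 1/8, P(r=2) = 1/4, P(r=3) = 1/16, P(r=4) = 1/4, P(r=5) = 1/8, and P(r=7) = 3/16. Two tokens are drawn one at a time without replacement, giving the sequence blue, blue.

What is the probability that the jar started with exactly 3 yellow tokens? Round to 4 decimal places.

For each hypothesis, P(data | H) works out to: P(data | r = 1) = (7/8)(6/7) = 3/4; P(data | r = 2) = (6/8)(5/7) = 15/28; P(data | r = 3) = (5/8)(4/7) = 5/14; P(data | r = 4) = (4/8)(3/7) = 3/14; P(data | r = 5) = (3/8)(2/7) = 3/28; P(data | r = 7) = (1/8)(0/7) = 0.
Weighting by the prior gives 1/8 · 3/4 = 3/32, 1/4 · 15/28 = 15/112, 1/16 · 5/14 = 5/224, 1/4 · 3/14 = 3/56, 1/8 · 3/28 = 3/224, 3/16 · 0 = 0; with total 71/224.
So P(r = 3 | data) = (5/224) / (71/224) = 5/71.

0.0704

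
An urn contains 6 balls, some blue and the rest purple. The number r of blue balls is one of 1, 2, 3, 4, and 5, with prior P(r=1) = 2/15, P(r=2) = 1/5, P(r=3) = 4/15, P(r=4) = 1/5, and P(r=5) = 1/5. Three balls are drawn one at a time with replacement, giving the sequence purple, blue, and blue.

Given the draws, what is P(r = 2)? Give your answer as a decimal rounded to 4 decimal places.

0.1424

Compute the likelihood of the observed sequence for each case: P(data | r = 1) = (5/6)(1/6)(1/6) = 0.023148; P(data | r = 2) = (4/6)(2/6)(2/6) = 0.074074; P(data | r = 3) = (3/6)(3/6)(3/6) = 0.125; P(data | r = 4) = (2/6)(4/6)(4/6) = 0.14815; P(data | r = 5) = (1/6)(5/6)(5/6) = 0.11574.
Weighting by the prior gives 2/15 · 0.023148 = 0.0030864, 1/5 · 0.074074 = 0.014815, 4/15 · 0.125 = 0.033333, 1/5 · 0.14815 = 0.02963, 1/5 · 0.11574 = 0.023148; with total 0.10401.
Hence P(r = 2 | data) = (0.014815) / (0.10401) = 0.14243.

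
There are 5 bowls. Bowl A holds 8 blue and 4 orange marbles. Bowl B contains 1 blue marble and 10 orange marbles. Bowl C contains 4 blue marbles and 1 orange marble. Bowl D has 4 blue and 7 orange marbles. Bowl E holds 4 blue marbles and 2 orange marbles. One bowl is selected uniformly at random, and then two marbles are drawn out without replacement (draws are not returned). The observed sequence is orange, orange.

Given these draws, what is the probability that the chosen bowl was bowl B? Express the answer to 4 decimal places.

The likelihood of the observed sequence under each hypothesis: P(data | bowl A) = (4/12)(3/11) = 1/11; P(data | bowl B) = (10/11)(9/10) = 9/11; P(data | bowl C) = (1/5)(0/4) = 0; P(data | bowl D) = (7/11)(6/10) = 21/55; P(data | bowl E) = (2/6)(1/5) = 1/15.
The prior-weighted likelihoods are 1/5 · 1/11 = 1/55, 1/5 · 9/11 = 9/55, 1/5 · 0 = 0, 1/5 · 21/55 = 21/275, 1/5 · 1/15 = 1/75; summing to 224/825.
By Bayes' rule, P(bowl B | data) = (9/55) / (224/825) = 135/224.

0.6027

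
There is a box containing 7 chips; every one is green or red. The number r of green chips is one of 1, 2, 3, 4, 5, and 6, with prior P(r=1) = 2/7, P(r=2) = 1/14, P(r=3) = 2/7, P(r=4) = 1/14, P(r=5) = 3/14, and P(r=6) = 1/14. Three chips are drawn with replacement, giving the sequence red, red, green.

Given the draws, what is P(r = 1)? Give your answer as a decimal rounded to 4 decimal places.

0.2951

Under each hypothesis, the probability of the observed sequence is: P(data | r = 1) = (6/7)(6/7)(1/7) = 0.10496; P(data | r = 2) = (5/7)(5/7)(2/7) = 0.14577; P(data | r = 3) = (4/7)(4/7)(3/7) = 0.13994; P(data | r = 4) = (3/7)(3/7)(4/7) = 0.10496; P(data | r = 5) = (2/7)(2/7)(5/7) = 0.058309; P(data | r = 6) = (1/7)(1/7)(6/7) = 0.017493.
Weighting by the prior gives 2/7 · 0.10496 = 0.029988, 1/14 · 0.14577 = 0.010412, 2/7 · 0.13994 = 0.039983, 1/14 · 0.10496 = 0.0074969, 3/14 · 0.058309 = 0.012495, 1/14 · 0.017493 = 0.0012495; these sum to 0.10162.
So P(r = 1 | data) = (0.029988) / (0.10162) = 0.29508.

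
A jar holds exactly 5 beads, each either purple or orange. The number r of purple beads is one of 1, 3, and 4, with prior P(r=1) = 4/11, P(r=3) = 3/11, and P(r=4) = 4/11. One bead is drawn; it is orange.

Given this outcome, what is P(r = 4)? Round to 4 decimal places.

Under each hypothesis, the probability of this draw is: P(data | r = 1) = (4/5) = 4/5; P(data | r = 3) = (2/5) = 2/5; P(data | r = 4) = (1/5) = 1/5.
The prior-weighted likelihoods are 4/11 · 4/5 = 16/55, 3/11 · 2/5 = 6/55, 4/11 · 1/5 = 4/55; summing to 26/55.
By Bayes' rule, P(r = 4 | data) = (4/55) / (26/55) = 2/13.

0.1538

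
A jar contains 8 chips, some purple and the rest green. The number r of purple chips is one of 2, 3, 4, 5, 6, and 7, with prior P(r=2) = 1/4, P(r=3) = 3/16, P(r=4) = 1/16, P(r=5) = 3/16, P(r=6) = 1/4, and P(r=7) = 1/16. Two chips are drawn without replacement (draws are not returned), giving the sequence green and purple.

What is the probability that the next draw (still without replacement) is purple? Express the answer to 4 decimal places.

Compute the likelihood of the observed sequence for each case: P(data | r = 2) = (6/8)(2/7) = 3/14; P(data | r = 3) = (5/8)(3/7) = 15/56; P(data | r = 4) = (4/8)(4/7) = 2/7; P(data | r = 5) = (3/8)(5/7) = 15/56; P(data | r = 6) = (2/8)(6/7) = 3/14; P(data | r = 7) = (1/8)(7/7) = 1/8.
Weighting by the prior gives 1/4 · 3/14 = 3/56, 3/16 · 15/56 = 45/896, 1/16 · 2/7 = 1/56, 3/16 · 15/56 = 45/896, 1/4 · 3/14 = 3/56, 1/16 · 1/8 = 1/128; with total 209/896.
Dividing through by the total gives posterior P(r = 2 | data) = 48/209, P(r = 3 | data) = 45/209, P(r = 4 | data) = 16/209, P(r = 5 | data) = 45/209, P(r = 6 | data) = 48/209, P(r = 7 | data) = 7/209.
Averaging over the posterior, P(purple next | data) = (1/6)(48/209) + (1/3)(45/209) + (1/2)(16/209) + (2/3)(45/209) + (5/6)(48/209) + (1)(7/209) = 108/209.

0.5167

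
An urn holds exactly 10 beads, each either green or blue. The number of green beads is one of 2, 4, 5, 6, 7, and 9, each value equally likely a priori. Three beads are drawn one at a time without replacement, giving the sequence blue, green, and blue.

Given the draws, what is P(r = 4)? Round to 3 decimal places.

Compute the likelihood of the observed sequence for each case: P(data | r = 2) = (8/10)(2/9)(7/8) = 0.15556; P(data | r = 4) = (6/10)(4/9)(5/8) = 0.16667; P(data | r = 5) = (5/10)(5/9)(4/8) = 0.13889; P(data | r = 6) = (4/10)(6/9)(3/8) = 0.1; P(data | r = 7) = (3/10)(7/9)(2/8) = 0.058333; P(data | r = 9) = (1/10)(9/9)(0/8) = 0.
Weighting by the prior gives 1/6 · 0.15556 = 0.025926, 1/6 · 0.16667 = 0.027778, 1/6 · 0.13889 = 0.023148, 1/6 · 0.1 = 0.016667, 1/6 · 0.058333 = 0.0097222, 1/6 · 0 = 0; these sum to 0.10324.
Therefore the posterior P(r = 4 | data) = (0.027778) / (0.10324) = 0.26906.

0.269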